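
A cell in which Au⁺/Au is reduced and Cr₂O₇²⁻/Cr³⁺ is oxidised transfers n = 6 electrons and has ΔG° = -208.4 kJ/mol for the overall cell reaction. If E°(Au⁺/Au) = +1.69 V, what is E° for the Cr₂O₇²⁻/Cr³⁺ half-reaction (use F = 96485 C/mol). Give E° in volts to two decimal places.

E°cell = −ΔG°/(nF) = −(-208.4×10³)/((6)(96485)) = +0.360 V.
Since Au⁺/Au is the cathode and Cr₂O₇²⁻/Cr³⁺ the anode, E°cell = E°(Au⁺/Au) − E°(Cr₂O₇²⁻/Cr³⁺).
So E°(Cr₂O₇²⁻/Cr³⁺) = E°(Au⁺/Au) − E°cell = (+1.69) − (+0.360) = +1.33 V.

+1.33 V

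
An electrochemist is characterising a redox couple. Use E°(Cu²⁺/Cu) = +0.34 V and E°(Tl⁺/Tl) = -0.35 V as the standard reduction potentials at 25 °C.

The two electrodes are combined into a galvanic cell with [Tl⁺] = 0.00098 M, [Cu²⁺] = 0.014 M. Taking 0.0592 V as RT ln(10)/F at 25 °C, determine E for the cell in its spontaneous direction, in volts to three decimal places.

Cu²⁺/Cu is the cathode (higher E°), Tl⁺/Tl the anode: E°cell = +0.34 − (-0.35) = +0.69 V, n = 2.
Overall: Cu²⁺(aq) + 2 Tl(s) → Cu(s) + 2 Tl⁺(aq)
Q = [Tl⁺]^2 / ([Cu²⁺]); log Q = -4.164.
E = E° − (0.0592/n) log Q = +0.69 − (0.0592/2)(-4.164) = +0.813 V.

+0.813 V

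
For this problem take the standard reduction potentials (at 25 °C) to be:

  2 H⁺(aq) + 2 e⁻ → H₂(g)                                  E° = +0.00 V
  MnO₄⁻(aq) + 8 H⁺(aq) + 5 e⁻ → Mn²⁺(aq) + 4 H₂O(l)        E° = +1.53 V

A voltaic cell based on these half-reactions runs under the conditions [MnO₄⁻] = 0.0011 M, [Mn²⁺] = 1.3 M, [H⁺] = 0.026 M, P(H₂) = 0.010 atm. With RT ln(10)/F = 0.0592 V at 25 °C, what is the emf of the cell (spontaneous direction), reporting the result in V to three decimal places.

MnO₄⁻/Mn²⁺ is the cathode (higher E°), H⁺/H₂ the anode: E°cell = +1.53 − (+0.00) = +1.53 V, n = 10.
Overall: 2 MnO₄⁻(aq) + 6 H⁺(aq) + 5 H₂(g) → 2 Mn²⁺(aq) + 8 H₂O(l)
Q = [Mn²⁺]^2 / ([MnO₄⁻]^2·[H⁺]^6·P(H₂)^5); log Q = 25.655.
E = E° − (0.0592/n) log Q = +1.53 − (0.0592/10)(25.655) = +1.378 V.

+1.378 V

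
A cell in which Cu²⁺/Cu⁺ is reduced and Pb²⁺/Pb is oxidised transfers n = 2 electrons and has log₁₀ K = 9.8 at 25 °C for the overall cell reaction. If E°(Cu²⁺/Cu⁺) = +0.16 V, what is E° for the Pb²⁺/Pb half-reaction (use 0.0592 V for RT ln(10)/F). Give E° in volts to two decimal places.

E°cell = (0.0592/n)·log K = (0.0592/2)(9.8) = +0.290 V.
Since Cu²⁺/Cu⁺ is the cathode and Pb²⁺/Pb the anode, E°cell = E°(Cu²⁺/Cu⁺) − E°(Pb²⁺/Pb).
So E°(Pb²⁺/Pb) = E°(Cu²⁺/Cu⁺) − E°cell = (+0.16) − (+0.290) = -0.13 V.

-0.13 V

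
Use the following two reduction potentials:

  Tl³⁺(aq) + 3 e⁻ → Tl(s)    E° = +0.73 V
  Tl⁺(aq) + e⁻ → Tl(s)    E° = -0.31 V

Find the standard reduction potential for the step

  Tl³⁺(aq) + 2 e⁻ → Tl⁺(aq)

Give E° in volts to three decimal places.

+1.250 V

Sequential free energies add, so n₃E°₃ = n₁E°₁ + n₂E°₂.
With n₃ = 3, and the known step contributing 1×(-0.31) V, the unknown satisfies 2·E° = 3×(+0.73) − 1×(-0.31) = +2.500.
E° = +2.500 / 2 = +1.250 V.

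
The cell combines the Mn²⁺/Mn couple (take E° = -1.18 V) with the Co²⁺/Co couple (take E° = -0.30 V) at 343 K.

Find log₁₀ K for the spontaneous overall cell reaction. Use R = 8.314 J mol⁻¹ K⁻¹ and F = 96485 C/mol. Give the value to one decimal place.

Cathode: Co²⁺/Co; anode: Mn²⁺/Mn. E°cell = (-0.30) − (-1.18) = +0.88 V, with n = 2.
ΔG° = −nFE° = −RT ln K, so ln K = nFE°/(RT) = (2)(96485)(+0.88) / ((8.314)(343)) = 59.548.
log₁₀ K = 59.548 / ln 10 = 25.9.

25.9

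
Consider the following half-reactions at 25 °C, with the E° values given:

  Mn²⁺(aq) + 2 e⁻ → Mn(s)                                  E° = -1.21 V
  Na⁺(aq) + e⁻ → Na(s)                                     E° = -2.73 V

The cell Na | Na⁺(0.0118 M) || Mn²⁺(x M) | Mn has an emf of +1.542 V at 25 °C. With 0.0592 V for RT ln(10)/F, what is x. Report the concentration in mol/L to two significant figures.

0.00077 M

Mn²⁺/Mn is the cathode, Na⁺/Na the anode: E°cell = +1.52 V, n = 2.
Overall reaction: Mn²⁺(aq) + 2 Na(s) → Mn(s) + 2 Na⁺(aq); Q = [Na⁺]^2/[Mn²⁺]^1.
From E = E° − (0.0592/n) log Q: log Q = (E° − E)·n/0.0592 = (+1.52 − (+1.542))·2/0.0592 = -0.7432.
So 1·log[Mn²⁺] = 2·log(0.0118) − log Q = -3.8562 − (-0.7432) = -3.1130; [Mn²⁺] = 10^(-3.1130) ≈ 0.00077 M.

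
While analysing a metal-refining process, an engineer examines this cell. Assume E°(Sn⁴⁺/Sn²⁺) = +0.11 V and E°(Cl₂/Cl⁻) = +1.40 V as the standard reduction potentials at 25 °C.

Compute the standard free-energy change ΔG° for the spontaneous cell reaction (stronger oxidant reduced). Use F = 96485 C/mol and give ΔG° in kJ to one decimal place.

-248.9 kJ

Cl₂/Cl⁻ (E° = +1.40 V) is the cathode; Sn⁴⁺/Sn²⁺ (E° = +0.11 V) is the anode, so E°cell = +1.29 V.
Balancing electrons gives n = 2 (lcm of 2 and 2).
ΔG° = −nFE° = −(2)(96485)(+1.29) = -248,931 J = -248.9 kJ.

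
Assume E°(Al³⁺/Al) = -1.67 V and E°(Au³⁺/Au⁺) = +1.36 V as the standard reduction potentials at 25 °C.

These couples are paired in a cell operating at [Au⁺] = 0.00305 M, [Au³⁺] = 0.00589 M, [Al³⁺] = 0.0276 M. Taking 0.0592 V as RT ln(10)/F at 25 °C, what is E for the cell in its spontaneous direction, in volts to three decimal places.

+3.069 V

Au³⁺/Au⁺ is the cathode (higher E°), Al³⁺/Al the anode: E°cell = +1.36 − (-1.67) = +3.03 V, n = 6.
Overall: 3 Au³⁺(aq) + 2 Al(s) → 3 Au⁺(aq) + 2 Al³⁺(aq)
Q = [Au⁺]^3·[Al³⁺]^2 / ([Au³⁺]^3); log Q = -3.976.
E = E° − (0.0592/n) log Q = +3.03 − (0.0592/6)(-3.976) = +3.069 V.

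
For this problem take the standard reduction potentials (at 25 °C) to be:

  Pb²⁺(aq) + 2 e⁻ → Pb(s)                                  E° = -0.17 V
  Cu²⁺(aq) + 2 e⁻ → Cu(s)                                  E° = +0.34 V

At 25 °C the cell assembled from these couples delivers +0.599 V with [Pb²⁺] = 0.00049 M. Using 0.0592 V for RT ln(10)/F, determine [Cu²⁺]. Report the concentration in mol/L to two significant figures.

Cu²⁺/Cu is the cathode, Pb²⁺/Pb the anode: E°cell = +0.51 V, n = 2.
Overall reaction: Cu²⁺(aq) + Pb(s) → Cu(s) + Pb²⁺(aq); Q = [Pb²⁺]^1/[Cu²⁺]^1.
From E = E° − (0.0592/n) log Q: log Q = (E° − E)·n/0.0592 = (+0.51 − (+0.599))·2/0.0592 = -3.0068.
So 1·log[Cu²⁺] = 1·log(0.00049) − log Q = -3.3098 − (-3.0068) = -0.3030; [Cu²⁺] = 10^(-0.3030) ≈ 0.50 M.

0.50 M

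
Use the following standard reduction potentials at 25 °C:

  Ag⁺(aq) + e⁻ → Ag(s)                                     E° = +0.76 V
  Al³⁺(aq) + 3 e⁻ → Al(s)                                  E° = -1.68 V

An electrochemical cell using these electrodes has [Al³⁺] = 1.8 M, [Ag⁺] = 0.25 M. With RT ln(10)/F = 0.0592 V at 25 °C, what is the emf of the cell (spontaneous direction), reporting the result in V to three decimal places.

+2.399 V

Ag⁺/Ag is the cathode (higher E°), Al³⁺/Al the anode: E°cell = +0.76 − (-1.68) = +2.44 V, n = 3.
Overall: 3 Ag⁺(aq) + Al(s) → 3 Ag(s) + Al³⁺(aq)
Q = [Al³⁺] / ([Ag⁺]^3); log Q = 2.061.
E = E° − (0.0592/n) log Q = +2.44 − (0.0592/3)(2.061) = +2.399 V.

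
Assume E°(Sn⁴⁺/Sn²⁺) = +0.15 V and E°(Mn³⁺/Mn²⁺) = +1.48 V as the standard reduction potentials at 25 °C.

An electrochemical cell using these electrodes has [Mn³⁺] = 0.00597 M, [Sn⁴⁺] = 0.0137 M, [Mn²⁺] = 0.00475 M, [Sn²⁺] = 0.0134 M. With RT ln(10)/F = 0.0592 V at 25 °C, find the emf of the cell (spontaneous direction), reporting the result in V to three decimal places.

+1.336 V

Mn³⁺/Mn²⁺ is the cathode (higher E°), Sn⁴⁺/Sn²⁺ the anode: E°cell = +1.48 − (+0.15) = +1.33 V, n = 2.
Overall: 2 Mn³⁺(aq) + Sn²⁺(aq) → 2 Mn²⁺(aq) + Sn⁴⁺(aq)
Q = [Mn²⁺]^2·[Sn⁴⁺] / ([Mn³⁺]^2·[Sn²⁺]); log Q = -0.189.
E = E° − (0.0592/n) log Q = +1.33 − (0.0592/2)(-0.189) = +1.336 V.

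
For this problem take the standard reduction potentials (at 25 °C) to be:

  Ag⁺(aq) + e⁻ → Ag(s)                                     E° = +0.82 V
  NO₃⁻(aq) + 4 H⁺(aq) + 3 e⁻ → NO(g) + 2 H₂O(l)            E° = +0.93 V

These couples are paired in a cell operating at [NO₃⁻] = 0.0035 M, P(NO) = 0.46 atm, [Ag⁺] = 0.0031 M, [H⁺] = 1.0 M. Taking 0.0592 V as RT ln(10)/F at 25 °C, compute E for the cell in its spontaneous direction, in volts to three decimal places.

NO₃⁻/NO is the cathode (higher E°), Ag⁺/Ag the anode: E°cell = +0.93 − (+0.82) = +0.11 V, n = 3.
Overall: NO₃⁻(aq) + 4 H⁺(aq) + 3 Ag(s) → NO(g) + 2 H₂O(l) + 3 Ag⁺(aq)
Q = P(NO)·[Ag⁺]^3 / ([NO₃⁻]·[H⁺]^4); log Q = -5.407.
E = E° − (0.0592/n) log Q = +0.11 − (0.0592/3)(-5.407) = +0.217 V.

+0.217 V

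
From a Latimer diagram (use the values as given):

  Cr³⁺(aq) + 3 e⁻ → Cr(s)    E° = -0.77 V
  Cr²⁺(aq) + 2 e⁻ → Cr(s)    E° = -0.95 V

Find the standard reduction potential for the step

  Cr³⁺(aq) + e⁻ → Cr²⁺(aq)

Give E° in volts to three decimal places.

-0.410 V

Sequential free energies add, so n₃E°₃ = n₁E°₁ + n₂E°₂.
With n₃ = 3, and the known step contributing 2×(-0.95) V, the unknown satisfies 1·E° = 3×(-0.77) − 2×(-0.95) = -0.410.
E° = -0.410 / 1 = -0.410 V.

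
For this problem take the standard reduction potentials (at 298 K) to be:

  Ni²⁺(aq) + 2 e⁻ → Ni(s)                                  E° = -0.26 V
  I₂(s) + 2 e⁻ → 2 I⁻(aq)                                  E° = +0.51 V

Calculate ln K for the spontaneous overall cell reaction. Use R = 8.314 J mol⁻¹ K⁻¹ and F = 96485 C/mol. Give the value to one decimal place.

60.0

Cathode: I₂/I⁻; anode: Ni²⁺/Ni. E°cell = (+0.51) − (-0.26) = +0.77 V, with n = 2.
ΔG° = −nFE° = −RT ln K, so ln K = nFE°/(RT) = (2)(96485)(+0.77) / ((8.314)(298)) = 59.973.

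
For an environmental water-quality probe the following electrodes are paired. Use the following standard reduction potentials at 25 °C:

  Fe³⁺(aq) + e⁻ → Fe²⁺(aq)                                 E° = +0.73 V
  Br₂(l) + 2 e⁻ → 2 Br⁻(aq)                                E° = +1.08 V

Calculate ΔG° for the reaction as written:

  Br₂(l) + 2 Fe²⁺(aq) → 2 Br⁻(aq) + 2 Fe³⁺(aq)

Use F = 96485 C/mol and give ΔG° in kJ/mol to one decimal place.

-67.5 kJ/mol

As written, Br₂/Br⁻ is reduced (cathode) and Fe³⁺/Fe²⁺ is oxidised (anode), so E°cell = (+1.08) − (+0.73) = +0.35 V.
Balancing electrons gives n = 2.
ΔG° = −nFE° = −(2)(96485)(+0.35) = -67,540 J = -67.5 kJ/mol.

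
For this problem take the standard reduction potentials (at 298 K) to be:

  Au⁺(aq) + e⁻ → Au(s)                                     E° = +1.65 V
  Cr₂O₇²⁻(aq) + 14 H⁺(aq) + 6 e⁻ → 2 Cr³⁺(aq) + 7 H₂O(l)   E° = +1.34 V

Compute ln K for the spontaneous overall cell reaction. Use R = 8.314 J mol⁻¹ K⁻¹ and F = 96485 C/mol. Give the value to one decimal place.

72.4

Cathode: Au⁺/Au; anode: Cr₂O₇²⁻/Cr³⁺. E°cell = (+1.65) − (+1.34) = +0.31 V, with n = 6.
ΔG° = −nFE° = −RT ln K, so ln K = nFE°/(RT) = (6)(96485)(+0.31) / ((8.314)(298)) = 72.435.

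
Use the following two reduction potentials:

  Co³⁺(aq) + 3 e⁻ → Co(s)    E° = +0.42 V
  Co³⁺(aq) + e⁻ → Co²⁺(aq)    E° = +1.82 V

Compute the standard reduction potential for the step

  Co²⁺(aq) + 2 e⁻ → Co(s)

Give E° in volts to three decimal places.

-0.280 V

Sequential free energies add, so n₃E°₃ = n₁E°₁ + n₂E°₂.
With n₃ = 3, and the known step contributing 1×(+1.82) V, the unknown satisfies 2·E° = 3×(+0.42) − 1×(+1.82) = -0.560.
E° = -0.560 / 2 = -0.280 V.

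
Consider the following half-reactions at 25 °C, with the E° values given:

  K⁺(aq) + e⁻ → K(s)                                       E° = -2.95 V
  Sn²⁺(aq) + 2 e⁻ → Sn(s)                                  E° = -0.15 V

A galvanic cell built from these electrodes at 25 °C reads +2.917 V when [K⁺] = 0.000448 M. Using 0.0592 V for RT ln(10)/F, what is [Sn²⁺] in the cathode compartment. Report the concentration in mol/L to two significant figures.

Sn²⁺/Sn is the cathode, K⁺/K the anode: E°cell = +2.80 V, n = 2.
Overall reaction: Sn²⁺(aq) + 2 K(s) → Sn(s) + 2 K⁺(aq); Q = [K⁺]^2/[Sn²⁺]^1.
From E = E° − (0.0592/n) log Q: log Q = (E° − E)·n/0.0592 = (+2.80 − (+2.917))·2/0.0592 = -3.9527.
So 1·log[Sn²⁺] = 2·log(0.000448) − log Q = -6.6974 − (-3.9527) = -2.7447; [Sn²⁺] = 10^(-2.7447) ≈ 0.0018 M.

0.0018 M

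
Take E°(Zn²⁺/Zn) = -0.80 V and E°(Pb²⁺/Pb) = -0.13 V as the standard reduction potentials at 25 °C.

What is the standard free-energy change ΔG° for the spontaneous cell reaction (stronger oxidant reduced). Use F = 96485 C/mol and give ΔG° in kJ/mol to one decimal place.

-129.3 kJ/mol

Pb²⁺/Pb (E° = -0.13 V) is the cathode; Zn²⁺/Zn (E° = -0.80 V) is the anode, so E°cell = +0.67 V.
Balancing electrons gives n = 2 (lcm of 2 and 2).
ΔG° = −nFE° = −(2)(96485)(+0.67) = -129,290 J = -129.3 kJ/mol.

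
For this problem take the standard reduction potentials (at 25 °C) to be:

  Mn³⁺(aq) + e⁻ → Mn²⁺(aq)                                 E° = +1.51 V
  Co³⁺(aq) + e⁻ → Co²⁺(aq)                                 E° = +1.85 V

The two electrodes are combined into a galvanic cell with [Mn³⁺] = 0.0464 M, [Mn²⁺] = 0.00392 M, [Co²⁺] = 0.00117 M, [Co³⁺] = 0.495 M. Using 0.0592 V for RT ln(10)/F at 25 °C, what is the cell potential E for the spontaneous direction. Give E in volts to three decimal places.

Co³⁺/Co²⁺ is the cathode (higher E°), Mn³⁺/Mn²⁺ the anode: E°cell = +1.85 − (+1.51) = +0.34 V, n = 1.
Overall: Co³⁺(aq) + Mn²⁺(aq) → Co²⁺(aq) + Mn³⁺(aq)
Q = [Co²⁺]·[Mn³⁺] / ([Co³⁺]·[Mn²⁺]); log Q = -1.553.
E = E° − (0.0592/n) log Q = +0.34 − (0.0592/1)(-1.553) = +0.432 V.

+0.432 V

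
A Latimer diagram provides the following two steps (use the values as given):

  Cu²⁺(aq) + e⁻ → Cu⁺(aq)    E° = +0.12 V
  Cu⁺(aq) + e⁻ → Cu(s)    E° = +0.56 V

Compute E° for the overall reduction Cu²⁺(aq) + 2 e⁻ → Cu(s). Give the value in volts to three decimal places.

+0.340 V

Adding the free-energy changes (−nFE°) of the two steps gives −n₃FE°₃ = −n₁FE°₁ − n₂FE°₂.
E°₃ = (1×+0.12 + 1×+0.56) / 2 = (+0.680) / 2 = +0.340 V.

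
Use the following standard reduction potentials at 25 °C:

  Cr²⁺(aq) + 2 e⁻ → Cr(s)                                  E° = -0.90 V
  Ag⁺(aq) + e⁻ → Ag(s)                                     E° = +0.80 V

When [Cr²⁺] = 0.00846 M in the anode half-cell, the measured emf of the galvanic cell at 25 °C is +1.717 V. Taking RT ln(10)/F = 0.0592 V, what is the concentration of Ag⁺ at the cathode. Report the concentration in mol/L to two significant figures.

0.18 M

Ag⁺/Ag is the cathode, Cr²⁺/Cr the anode: E°cell = +1.70 V, n = 2.
Overall reaction: 2 Ag⁺(aq) + Cr(s) → 2 Ag(s) + Cr²⁺(aq); Q = [Cr²⁺]^1/[Ag⁺]^2.
From E = E° − (0.0592/n) log Q: log Q = (E° − E)·n/0.0592 = (+1.70 − (+1.717))·2/0.0592 = -0.5743.
So 2·log[Ag⁺] = 1·log(0.00846) − log Q = -2.0726 − (-0.5743) = -1.4983; log[Ag⁺] = -1.4983 / 2 = -0.7491; [Ag⁺] = 10^(-0.7491) ≈ 0.18 M.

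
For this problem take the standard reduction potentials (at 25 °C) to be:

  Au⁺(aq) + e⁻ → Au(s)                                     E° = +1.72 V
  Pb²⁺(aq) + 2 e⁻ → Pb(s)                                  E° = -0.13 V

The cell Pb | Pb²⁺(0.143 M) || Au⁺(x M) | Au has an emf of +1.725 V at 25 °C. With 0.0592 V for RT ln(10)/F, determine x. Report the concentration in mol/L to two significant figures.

Au⁺/Au is the cathode, Pb²⁺/Pb the anode: E°cell = +1.85 V, n = 2.
Overall reaction: 2 Au⁺(aq) + Pb(s) → 2 Au(s) + Pb²⁺(aq); Q = [Pb²⁺]^1/[Au⁺]^2.
From E = E° − (0.0592/n) log Q: log Q = (E° − E)·n/0.0592 = (+1.85 − (+1.725))·2/0.0592 = 4.2230.
So 2·log[Au⁺] = 1·log(0.143) − log Q = -0.8447 − (4.2230) = -5.0677; log[Au⁺] = -5.0677 / 2 = -2.5339; [Au⁺] = 10^(-2.5339) ≈ 0.0029 M.

0.0029 M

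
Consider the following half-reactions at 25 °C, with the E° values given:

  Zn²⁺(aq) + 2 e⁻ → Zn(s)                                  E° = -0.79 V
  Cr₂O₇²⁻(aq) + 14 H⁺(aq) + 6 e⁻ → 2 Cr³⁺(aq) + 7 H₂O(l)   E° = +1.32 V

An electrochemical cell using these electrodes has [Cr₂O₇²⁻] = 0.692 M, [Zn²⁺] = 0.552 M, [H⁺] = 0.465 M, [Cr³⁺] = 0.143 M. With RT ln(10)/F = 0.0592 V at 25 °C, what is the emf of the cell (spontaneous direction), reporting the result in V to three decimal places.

Cr₂O₇²⁻/Cr³⁺ is the cathode (higher E°), Zn²⁺/Zn the anode: E°cell = +1.32 − (-0.79) = +2.11 V, n = 6.
Overall: Cr₂O₇²⁻(aq) + 14 H⁺(aq) + 3 Zn(s) → 2 Cr³⁺(aq) + 7 H₂O(l) + 3 Zn²⁺(aq)
Q = [Cr³⁺]^2·[Zn²⁺]^3 / ([Cr₂O₇²⁻]·[H⁺]^14); log Q = 2.352.
E = E° − (0.0592/n) log Q = +2.11 − (0.0592/6)(2.352) = +2.087 V.

+2.087 V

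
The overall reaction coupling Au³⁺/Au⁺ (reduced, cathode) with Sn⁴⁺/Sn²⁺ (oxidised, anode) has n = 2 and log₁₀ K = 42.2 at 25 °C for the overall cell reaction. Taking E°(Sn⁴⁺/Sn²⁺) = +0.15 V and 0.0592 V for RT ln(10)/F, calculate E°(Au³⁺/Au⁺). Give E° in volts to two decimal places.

E°cell = (0.0592/n)·log K = (0.0592/2)(42.2) = +1.249 V.
Since Au³⁺/Au⁺ is the cathode and Sn⁴⁺/Sn²⁺ the anode, E°cell = E°(Au³⁺/Au⁺) − E°(Sn⁴⁺/Sn²⁺).
So E°(Au³⁺/Au⁺) = E°cell + E°(Sn⁴⁺/Sn²⁺) = +1.249 + (+0.15) = +1.40 V.

+1.40 V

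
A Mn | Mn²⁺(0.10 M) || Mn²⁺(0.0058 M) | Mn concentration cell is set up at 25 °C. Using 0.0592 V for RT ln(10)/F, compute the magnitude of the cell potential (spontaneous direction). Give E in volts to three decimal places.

For a concentration cell E°cell = 0. The 0.10 M side is the cathode (reduction is favoured where [Mn²⁺] is higher).
With n = 2, E = −(0.0592/2) log([Mn²⁺]ₐₙ/[Mn²⁺]꜀ₐₜ) = −(0.0592/2) log(0.0058/0.1) = −(0.0592/2)(-1.237) = +0.037 V.

+0.037 V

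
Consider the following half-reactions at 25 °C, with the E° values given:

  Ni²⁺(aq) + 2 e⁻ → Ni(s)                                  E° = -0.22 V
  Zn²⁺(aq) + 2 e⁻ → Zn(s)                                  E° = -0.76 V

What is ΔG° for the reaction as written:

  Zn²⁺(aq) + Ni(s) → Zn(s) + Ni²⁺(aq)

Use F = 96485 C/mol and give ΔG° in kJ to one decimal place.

As written, Zn²⁺/Zn is reduced (cathode) and Ni²⁺/Ni is oxidised (anode), so E°cell = (-0.76) − (-0.22) = -0.54 V.
Balancing electrons gives n = 2.
ΔG° = −nFE° = −(2)(96485)(-0.54) = 104,204 J = +104.2 kJ.

+104.2 kJ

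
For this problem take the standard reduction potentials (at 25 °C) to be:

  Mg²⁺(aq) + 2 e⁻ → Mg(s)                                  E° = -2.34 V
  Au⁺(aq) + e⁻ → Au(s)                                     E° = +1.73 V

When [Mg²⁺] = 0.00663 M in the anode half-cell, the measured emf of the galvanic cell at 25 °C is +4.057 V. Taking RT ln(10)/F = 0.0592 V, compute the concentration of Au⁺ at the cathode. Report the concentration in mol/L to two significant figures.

Au⁺/Au is the cathode, Mg²⁺/Mg the anode: E°cell = +4.07 V, n = 2.
Overall reaction: 2 Au⁺(aq) + Mg(s) → 2 Au(s) + Mg²⁺(aq); Q = [Mg²⁺]^1/[Au⁺]^2.
From E = E° − (0.0592/n) log Q: log Q = (E° − E)·n/0.0592 = (+4.07 − (+4.057))·2/0.0592 = 0.4392.
So 2·log[Au⁺] = 1·log(0.00663) − log Q = -2.1785 − (0.4392) = -2.6177; log[Au⁺] = -2.6177 / 2 = -1.3089; [Au⁺] = 10^(-1.3089) ≈ 0.049 M.

0.049 M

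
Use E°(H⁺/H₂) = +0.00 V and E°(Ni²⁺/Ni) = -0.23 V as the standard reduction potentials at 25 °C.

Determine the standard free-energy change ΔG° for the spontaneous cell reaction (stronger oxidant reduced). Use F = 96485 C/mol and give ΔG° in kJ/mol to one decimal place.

-44.4 kJ/mol

H⁺/H₂ (E° = +0.00 V) is the cathode; Ni²⁺/Ni (E° = -0.23 V) is the anode, so E°cell = +0.23 V.
Balancing electrons gives n = 2 (lcm of 2 and 2).
ΔG° = −nFE° = −(2)(96485)(+0.23) = -44,383 J = -44.4 kJ/mol.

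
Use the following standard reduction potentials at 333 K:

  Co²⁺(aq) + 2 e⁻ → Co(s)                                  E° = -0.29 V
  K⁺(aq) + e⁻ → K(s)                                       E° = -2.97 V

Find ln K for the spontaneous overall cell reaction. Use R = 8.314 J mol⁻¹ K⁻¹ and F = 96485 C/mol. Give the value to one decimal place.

Cathode: Co²⁺/Co; anode: K⁺/K. E°cell = (-0.29) − (-2.97) = +2.68 V, with n = 2.
ΔG° = −nFE° = −RT ln K, so ln K = nFE°/(RT) = (2)(96485)(+2.68) / ((8.314)(333)) = 186.797.

186.8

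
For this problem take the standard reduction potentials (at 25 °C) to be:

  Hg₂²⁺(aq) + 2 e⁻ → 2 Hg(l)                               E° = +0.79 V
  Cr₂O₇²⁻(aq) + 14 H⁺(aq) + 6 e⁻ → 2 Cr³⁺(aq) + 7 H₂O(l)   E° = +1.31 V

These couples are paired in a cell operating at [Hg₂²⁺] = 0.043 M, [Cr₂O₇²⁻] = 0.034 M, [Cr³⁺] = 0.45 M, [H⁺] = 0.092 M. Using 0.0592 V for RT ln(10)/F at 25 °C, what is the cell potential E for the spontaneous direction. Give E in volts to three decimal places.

Cr₂O₇²⁻/Cr³⁺ is the cathode (higher E°), Hg₂²⁺/Hg the anode: E°cell = +1.31 − (+0.79) = +0.52 V, n = 6.
Overall: Cr₂O₇²⁻(aq) + 14 H⁺(aq) + 6 Hg(l) → 2 Cr³⁺(aq) + 7 H₂O(l) + 3 Hg₂²⁺(aq)
Q = [Cr³⁺]^2·[Hg₂²⁺]^3 / ([Cr₂O₇²⁻]·[H⁺]^14); log Q = 11.182.
E = E° − (0.0592/n) log Q = +0.52 − (0.0592/6)(11.182) = +0.410 V.

+0.410 V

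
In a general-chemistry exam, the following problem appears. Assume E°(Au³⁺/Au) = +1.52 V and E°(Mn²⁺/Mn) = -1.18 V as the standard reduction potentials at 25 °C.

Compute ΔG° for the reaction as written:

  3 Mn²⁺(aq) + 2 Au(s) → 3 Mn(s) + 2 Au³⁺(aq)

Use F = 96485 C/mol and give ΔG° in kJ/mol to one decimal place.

As written, Mn²⁺/Mn is reduced (cathode) and Au³⁺/Au is oxidised (anode), so E°cell = (-1.18) − (+1.52) = -2.70 V.
Balancing electrons gives n = 6.
ΔG° = −nFE° = −(6)(96485)(-2.70) = 1,563,057 J = +1563.1 kJ/mol.

+1563.1 kJ/mol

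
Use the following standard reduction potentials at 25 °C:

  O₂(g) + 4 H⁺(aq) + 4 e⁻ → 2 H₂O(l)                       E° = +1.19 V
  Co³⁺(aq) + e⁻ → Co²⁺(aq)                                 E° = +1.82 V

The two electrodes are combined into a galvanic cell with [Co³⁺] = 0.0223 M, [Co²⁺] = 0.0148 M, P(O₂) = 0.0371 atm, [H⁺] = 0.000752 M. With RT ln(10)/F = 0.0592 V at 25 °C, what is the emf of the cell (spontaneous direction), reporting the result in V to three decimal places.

+0.847 V

Co³⁺/Co²⁺ is the cathode (higher E°), O₂/H₂O the anode: E°cell = +1.82 − (+1.19) = +0.63 V, n = 4.
Overall: 4 Co³⁺(aq) + 2 H₂O(l) → 4 Co²⁺(aq) + O₂(g) + 4 H⁺(aq)
Q = [Co²⁺]^4·P(O₂)·[H⁺]^4 / ([Co³⁺]^4); log Q = -14.638.
E = E° − (0.0592/n) log Q = +0.63 − (0.0592/4)(-14.638) = +0.847 V.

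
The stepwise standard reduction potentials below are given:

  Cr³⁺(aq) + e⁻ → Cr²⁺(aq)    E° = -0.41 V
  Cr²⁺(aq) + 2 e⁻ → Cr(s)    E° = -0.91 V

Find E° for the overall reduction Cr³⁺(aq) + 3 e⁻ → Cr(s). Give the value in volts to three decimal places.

Since ΔG° = −nFE° is additive over sequential reductions, n₃E°₃ = n₁E°₁ + n₂E°₂.
E°₃ = (1×-0.41 + 2×-0.91) / 3 = (-2.230) / 3 = -0.743 V.

-0.743 V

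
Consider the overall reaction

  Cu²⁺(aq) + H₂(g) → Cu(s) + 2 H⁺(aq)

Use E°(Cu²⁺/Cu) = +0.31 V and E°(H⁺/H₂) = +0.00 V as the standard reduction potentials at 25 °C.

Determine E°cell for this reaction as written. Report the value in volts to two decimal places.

The Cu²⁺/Cu couple has the higher reduction potential, so it is the cathode; H⁺/H₂ is oxidised at the anode.
E°cell = E°(cathode) − E°(anode) = (+0.31) − (+0.00) = +0.31 V.

+0.31 V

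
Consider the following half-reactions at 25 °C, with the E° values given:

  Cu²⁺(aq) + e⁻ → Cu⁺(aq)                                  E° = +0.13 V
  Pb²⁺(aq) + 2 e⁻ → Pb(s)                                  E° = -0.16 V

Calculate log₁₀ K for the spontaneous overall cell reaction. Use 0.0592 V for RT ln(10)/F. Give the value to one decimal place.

9.8

Cathode: Cu²⁺/Cu⁺; anode: Pb²⁺/Pb. E°cell = +0.29 V, n = 2.
log K = nE°cell / 0.0592 = (2)(+0.29) / 0.0592 = 9.8.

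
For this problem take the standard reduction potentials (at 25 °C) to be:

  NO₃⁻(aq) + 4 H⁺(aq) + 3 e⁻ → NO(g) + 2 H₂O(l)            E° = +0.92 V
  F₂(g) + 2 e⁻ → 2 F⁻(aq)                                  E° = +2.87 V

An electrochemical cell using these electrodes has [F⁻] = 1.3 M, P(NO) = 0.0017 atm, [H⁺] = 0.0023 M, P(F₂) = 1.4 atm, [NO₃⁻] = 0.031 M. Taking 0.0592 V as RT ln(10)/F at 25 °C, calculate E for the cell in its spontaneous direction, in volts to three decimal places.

+2.131 V

F₂/F⁻ is the cathode (higher E°), NO₃⁻/NO the anode: E°cell = +2.87 − (+0.92) = +1.95 V, n = 6.
Overall: 3 F₂(g) + 2 NO(g) + 4 H₂O(l) → 6 F⁻(aq) + 2 NO₃⁻(aq) + 8 H⁺(aq)
Q = [F⁻]^6·[NO₃⁻]^2·[H⁺]^8 / (P(F₂)^3·P(NO)^2); log Q = -18.339.
E = E° − (0.0592/n) log Q = +1.95 − (0.0592/6)(-18.339) = +2.131 V.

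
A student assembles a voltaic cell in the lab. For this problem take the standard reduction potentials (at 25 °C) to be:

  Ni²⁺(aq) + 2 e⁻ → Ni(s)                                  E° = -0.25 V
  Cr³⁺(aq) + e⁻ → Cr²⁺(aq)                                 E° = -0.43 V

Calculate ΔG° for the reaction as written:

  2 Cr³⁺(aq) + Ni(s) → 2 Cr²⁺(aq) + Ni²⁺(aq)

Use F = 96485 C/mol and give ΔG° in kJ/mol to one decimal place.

As written, Cr³⁺/Cr²⁺ is reduced (cathode) and Ni²⁺/Ni is oxidised (anode), so E°cell = (-0.43) − (-0.25) = -0.18 V.
Balancing electrons gives n = 2.
ΔG° = −nFE° = −(2)(96485)(-0.18) = 34,735 J = +34.7 kJ/mol.

+34.7 kJ/mol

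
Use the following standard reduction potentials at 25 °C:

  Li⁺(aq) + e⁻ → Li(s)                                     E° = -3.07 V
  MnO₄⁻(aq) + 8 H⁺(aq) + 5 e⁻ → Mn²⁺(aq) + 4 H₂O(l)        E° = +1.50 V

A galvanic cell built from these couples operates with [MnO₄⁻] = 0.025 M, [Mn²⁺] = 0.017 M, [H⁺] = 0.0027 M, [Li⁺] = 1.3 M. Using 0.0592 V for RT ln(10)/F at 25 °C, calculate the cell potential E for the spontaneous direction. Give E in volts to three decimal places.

MnO₄⁻/Mn²⁺ is the cathode (higher E°), Li⁺/Li the anode: E°cell = +1.50 − (-3.07) = +4.57 V, n = 5.
Overall: MnO₄⁻(aq) + 8 H⁺(aq) + 5 Li(s) → Mn²⁺(aq) + 4 H₂O(l) + 5 Li⁺(aq)
Q = [Mn²⁺]·[Li⁺]^5 / ([MnO₄⁻]·[H⁺]^8); log Q = 20.951.
E = E° − (0.0592/n) log Q = +4.57 − (0.0592/5)(20.951) = +4.322 V.

+4.322 V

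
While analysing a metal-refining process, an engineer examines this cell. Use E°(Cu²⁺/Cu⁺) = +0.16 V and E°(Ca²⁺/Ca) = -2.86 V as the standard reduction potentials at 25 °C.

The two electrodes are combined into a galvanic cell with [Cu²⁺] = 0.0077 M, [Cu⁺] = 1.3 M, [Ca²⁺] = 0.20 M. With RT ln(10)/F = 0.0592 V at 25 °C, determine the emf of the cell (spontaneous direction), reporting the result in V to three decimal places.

+2.909 V

Cu²⁺/Cu⁺ is the cathode (higher E°), Ca²⁺/Ca the anode: E°cell = +0.16 − (-2.86) = +3.02 V, n = 2.
Overall: 2 Cu²⁺(aq) + Ca(s) → 2 Cu⁺(aq) + Ca²⁺(aq)
Q = [Cu⁺]^2·[Ca²⁺] / ([Cu²⁺]^2); log Q = 3.756.
E = E° − (0.0592/n) log Q = +3.02 − (0.0592/2)(3.756) = +2.909 V.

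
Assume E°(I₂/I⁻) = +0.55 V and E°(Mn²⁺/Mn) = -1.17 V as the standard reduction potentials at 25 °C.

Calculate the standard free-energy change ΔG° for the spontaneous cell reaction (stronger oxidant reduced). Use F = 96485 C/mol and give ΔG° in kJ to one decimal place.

-331.9 kJ

I₂/I⁻ (E° = +0.55 V) is the cathode; Mn²⁺/Mn (E° = -1.17 V) is the anode, so E°cell = +1.72 V.
Balancing electrons gives n = 2 (lcm of 2 and 2).
ΔG° = −nFE° = −(2)(96485)(+1.72) = -331,908 J = -331.9 kJ.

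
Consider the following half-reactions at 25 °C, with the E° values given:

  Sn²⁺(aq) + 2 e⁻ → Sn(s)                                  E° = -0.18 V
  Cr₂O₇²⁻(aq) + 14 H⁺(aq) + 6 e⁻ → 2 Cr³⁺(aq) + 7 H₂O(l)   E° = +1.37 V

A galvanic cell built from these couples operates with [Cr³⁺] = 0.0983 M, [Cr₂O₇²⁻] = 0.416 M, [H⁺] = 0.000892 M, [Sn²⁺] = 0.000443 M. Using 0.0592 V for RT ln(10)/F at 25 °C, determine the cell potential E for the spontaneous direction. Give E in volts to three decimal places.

+1.244 V

Cr₂O₇²⁻/Cr³⁺ is the cathode (higher E°), Sn²⁺/Sn the anode: E°cell = +1.37 − (-0.18) = +1.55 V, n = 6.
Overall: Cr₂O₇²⁻(aq) + 14 H⁺(aq) + 3 Sn(s) → 2 Cr³⁺(aq) + 7 H₂O(l) + 3 Sn²⁺(aq)
Q = [Cr³⁺]^2·[Sn²⁺]^3 / ([Cr₂O₇²⁻]·[H⁺]^14); log Q = 31.000.
E = E° − (0.0592/n) log Q = +1.55 − (0.0592/6)(31.000) = +1.244 V.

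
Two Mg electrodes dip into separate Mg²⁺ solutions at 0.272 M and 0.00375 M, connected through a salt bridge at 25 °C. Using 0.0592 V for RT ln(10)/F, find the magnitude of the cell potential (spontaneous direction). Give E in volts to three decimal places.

For a concentration cell E°cell = 0. The 0.272 M side is the cathode (reduction is favoured where [Mg²⁺] is higher).
With n = 2, E = −(0.0592/2) log([Mg²⁺]ₐₙ/[Mg²⁺]꜀ₐₜ) = −(0.0592/2) log(0.00375/0.272) = −(0.0592/2)(-1.861) = +0.055 V.

+0.055 V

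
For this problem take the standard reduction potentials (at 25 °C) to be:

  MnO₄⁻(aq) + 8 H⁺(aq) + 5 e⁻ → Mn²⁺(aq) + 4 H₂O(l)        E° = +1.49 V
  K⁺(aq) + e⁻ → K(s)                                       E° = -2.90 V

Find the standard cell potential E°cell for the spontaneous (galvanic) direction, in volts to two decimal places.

+4.39 V

The MnO₄⁻/Mn²⁺ couple has the higher reduction potential, so it is the cathode; K⁺/K is oxidised at the anode.
E°cell = E°(cathode) − E°(anode) = (+1.49) − (-2.90) = +4.39 V.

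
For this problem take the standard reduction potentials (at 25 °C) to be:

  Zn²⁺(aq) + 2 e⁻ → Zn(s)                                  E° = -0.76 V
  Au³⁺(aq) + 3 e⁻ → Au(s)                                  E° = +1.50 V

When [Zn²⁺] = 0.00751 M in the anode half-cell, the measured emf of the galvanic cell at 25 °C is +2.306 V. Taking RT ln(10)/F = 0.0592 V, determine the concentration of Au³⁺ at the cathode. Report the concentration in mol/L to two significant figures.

Au³⁺/Au is the cathode, Zn²⁺/Zn the anode: E°cell = +2.26 V, n = 6.
Overall reaction: 2 Au³⁺(aq) + 3 Zn(s) → 2 Au(s) + 3 Zn²⁺(aq); Q = [Zn²⁺]^3/[Au³⁺]^2.
From E = E° − (0.0592/n) log Q: log Q = (E° − E)·n/0.0592 = (+2.26 − (+2.306))·6/0.0592 = -4.6622.
So 2·log[Au³⁺] = 3·log(0.00751) − log Q = -6.3731 − (-4.6622) = -1.7109; log[Au³⁺] = -1.7109 / 2 = -0.8555; [Au³⁺] = 10^(-0.8555) ≈ 0.14 M.

0.14 M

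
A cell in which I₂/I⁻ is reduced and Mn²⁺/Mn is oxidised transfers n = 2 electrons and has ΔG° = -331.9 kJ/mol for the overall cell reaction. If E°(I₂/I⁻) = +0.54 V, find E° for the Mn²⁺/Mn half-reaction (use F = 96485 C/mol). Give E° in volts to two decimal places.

E°cell = −ΔG°/(nF) = −(-331.9×10³)/((2)(96485)) = +1.720 V.
Since I₂/I⁻ is the cathode and Mn²⁺/Mn the anode, E°cell = E°(I₂/I⁻) − E°(Mn²⁺/Mn).
So E°(Mn²⁺/Mn) = E°(I₂/I⁻) − E°cell = (+0.54) − (+1.720) = -1.18 V.

-1.18 V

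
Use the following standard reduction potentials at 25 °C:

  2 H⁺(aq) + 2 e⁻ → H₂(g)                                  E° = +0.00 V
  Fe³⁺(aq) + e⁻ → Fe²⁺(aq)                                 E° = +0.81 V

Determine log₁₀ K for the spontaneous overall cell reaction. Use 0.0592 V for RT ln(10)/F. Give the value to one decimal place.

Cathode: Fe³⁺/Fe²⁺; anode: H⁺/H₂. E°cell = +0.81 V, n = 2.
log K = nE°cell / 0.0592 = (2)(+0.81) / 0.0592 = 27.4.

27.4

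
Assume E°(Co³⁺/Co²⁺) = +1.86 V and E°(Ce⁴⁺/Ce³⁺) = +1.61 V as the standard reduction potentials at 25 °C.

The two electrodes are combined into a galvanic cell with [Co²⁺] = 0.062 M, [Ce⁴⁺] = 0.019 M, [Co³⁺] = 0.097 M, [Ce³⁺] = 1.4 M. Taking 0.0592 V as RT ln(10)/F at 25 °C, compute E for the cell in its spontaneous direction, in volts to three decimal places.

+0.372 V

Co³⁺/Co²⁺ is the cathode (higher E°), Ce⁴⁺/Ce³⁺ the anode: E°cell = +1.86 − (+1.61) = +0.25 V, n = 1.
Overall: Co³⁺(aq) + Ce³⁺(aq) → Co²⁺(aq) + Ce⁴⁺(aq)
Q = [Co²⁺]·[Ce⁴⁺] / ([Co³⁺]·[Ce³⁺]); log Q = -2.062.
E = E° − (0.0592/n) log Q = +0.25 − (0.0592/1)(-2.062) = +0.372 V.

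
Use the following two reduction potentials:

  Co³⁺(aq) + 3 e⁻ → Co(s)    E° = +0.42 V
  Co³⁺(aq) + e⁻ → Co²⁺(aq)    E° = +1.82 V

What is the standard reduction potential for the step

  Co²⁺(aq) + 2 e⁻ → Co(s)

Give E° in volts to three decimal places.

-0.280 V

Sequential free energies add, so n₃E°₃ = n₁E°₁ + n₂E°₂.
With n₃ = 3, and the known step contributing 1×(+1.82) V, the unknown satisfies 2·E° = 3×(+0.42) − 1×(+1.82) = -0.560.
E° = -0.560 / 2 = -0.280 V.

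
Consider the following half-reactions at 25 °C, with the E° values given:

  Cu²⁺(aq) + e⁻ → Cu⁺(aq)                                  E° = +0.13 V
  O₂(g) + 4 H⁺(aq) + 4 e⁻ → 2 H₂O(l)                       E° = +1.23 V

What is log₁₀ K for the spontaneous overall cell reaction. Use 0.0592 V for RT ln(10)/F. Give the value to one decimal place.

74.3

Cathode: O₂/H₂O; anode: Cu²⁺/Cu⁺. E°cell = +1.10 V, n = 4.
log K = nE°cell / 0.0592 = (4)(+1.10) / 0.0592 = 74.3.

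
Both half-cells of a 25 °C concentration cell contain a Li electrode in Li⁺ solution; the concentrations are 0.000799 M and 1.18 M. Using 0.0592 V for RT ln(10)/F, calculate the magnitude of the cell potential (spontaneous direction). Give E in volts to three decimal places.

For a concentration cell E°cell = 0. The 1.18 M side is the cathode (reduction is favoured where [Li⁺] is higher).
With n = 1, E = −(0.0592/1) log([Li⁺]ₐₙ/[Li⁺]꜀ₐₜ) = −(0.0592/1) log(0.000799/1.18) = −(0.0592/1)(-3.169) = +0.188 V.

+0.188 V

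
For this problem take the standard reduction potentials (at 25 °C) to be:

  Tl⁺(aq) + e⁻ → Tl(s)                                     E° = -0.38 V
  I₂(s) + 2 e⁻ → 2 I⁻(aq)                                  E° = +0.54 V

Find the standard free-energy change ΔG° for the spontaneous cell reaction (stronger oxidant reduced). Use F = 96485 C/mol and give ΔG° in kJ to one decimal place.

I₂/I⁻ (E° = +0.54 V) is the cathode; Tl⁺/Tl (E° = -0.38 V) is the anode, so E°cell = +0.92 V.
Balancing electrons gives n = 2 (lcm of 2 and 1).
ΔG° = −nFE° = −(2)(96485)(+0.92) = -177,532 J = -177.5 kJ.

-177.5 kJ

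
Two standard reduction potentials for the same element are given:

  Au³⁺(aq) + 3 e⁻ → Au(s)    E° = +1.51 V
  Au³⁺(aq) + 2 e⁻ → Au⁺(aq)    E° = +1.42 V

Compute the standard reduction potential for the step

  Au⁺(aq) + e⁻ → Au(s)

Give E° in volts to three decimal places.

Sequential free energies add, so n₃E°₃ = n₁E°₁ + n₂E°₂.
With n₃ = 3, and the known step contributing 2×(+1.42) V, the unknown satisfies 1·E° = 3×(+1.51) − 2×(+1.42) = +1.690.
E° = +1.690 / 1 = +1.690 V.

+1.690 V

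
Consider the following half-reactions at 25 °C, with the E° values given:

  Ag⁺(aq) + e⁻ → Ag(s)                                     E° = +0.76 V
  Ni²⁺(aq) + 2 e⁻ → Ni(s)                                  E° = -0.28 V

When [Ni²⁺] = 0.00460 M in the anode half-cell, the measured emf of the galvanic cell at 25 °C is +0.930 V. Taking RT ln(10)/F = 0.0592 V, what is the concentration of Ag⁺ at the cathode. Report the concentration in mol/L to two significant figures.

0.00094 M

Ag⁺/Ag is the cathode, Ni²⁺/Ni the anode: E°cell = +1.04 V, n = 2.
Overall reaction: 2 Ag⁺(aq) + Ni(s) → 2 Ag(s) + Ni²⁺(aq); Q = [Ni²⁺]^1/[Ag⁺]^2.
From E = E° − (0.0592/n) log Q: log Q = (E° − E)·n/0.0592 = (+1.04 − (+0.930))·2/0.0592 = 3.7162.
So 2·log[Ag⁺] = 1·log(0.0046) − log Q = -2.3372 − (3.7162) = -6.0534; log[Ag⁺] = -6.0534 / 2 = -3.0267; [Ag⁺] = 10^(-3.0267) ≈ 0.00094 M.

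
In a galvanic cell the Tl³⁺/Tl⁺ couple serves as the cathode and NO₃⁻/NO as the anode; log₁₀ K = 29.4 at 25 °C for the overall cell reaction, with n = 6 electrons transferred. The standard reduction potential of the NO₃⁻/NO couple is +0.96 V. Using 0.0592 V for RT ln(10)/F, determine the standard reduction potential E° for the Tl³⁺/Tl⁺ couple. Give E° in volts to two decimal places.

E°cell = (0.0592/n)·log K = (0.0592/6)(29.4) = +0.290 V.
Since Tl³⁺/Tl⁺ is the cathode and NO₃⁻/NO the anode, E°cell = E°(Tl³⁺/Tl⁺) − E°(NO₃⁻/NO).
So E°(Tl³⁺/Tl⁺) = E°cell + E°(NO₃⁻/NO) = +0.290 + (+0.96) = +1.25 V.

+1.25 V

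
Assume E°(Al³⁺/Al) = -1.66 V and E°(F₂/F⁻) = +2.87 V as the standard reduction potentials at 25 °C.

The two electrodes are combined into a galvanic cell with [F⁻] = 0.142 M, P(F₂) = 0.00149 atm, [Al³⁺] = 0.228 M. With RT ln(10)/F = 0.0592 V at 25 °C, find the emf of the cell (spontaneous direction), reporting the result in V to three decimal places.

+4.509 V

F₂/F⁻ is the cathode (higher E°), Al³⁺/Al the anode: E°cell = +2.87 − (-1.66) = +4.53 V, n = 6.
Overall: 3 F₂(g) + 2 Al(s) → 6 F⁻(aq) + 2 Al³⁺(aq)
Q = [F⁻]^6·[Al³⁺]^2 / (P(F₂)^3); log Q = 2.110.
E = E° − (0.0592/n) log Q = +4.53 − (0.0592/6)(2.110) = +4.509 V.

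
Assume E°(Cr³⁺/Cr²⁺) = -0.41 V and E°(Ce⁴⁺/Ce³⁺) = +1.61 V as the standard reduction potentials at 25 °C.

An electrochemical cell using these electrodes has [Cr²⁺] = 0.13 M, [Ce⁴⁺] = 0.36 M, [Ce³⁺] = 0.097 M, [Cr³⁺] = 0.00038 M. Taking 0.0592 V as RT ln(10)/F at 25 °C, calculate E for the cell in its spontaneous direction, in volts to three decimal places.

Ce⁴⁺/Ce³⁺ is the cathode (higher E°), Cr³⁺/Cr²⁺ the anode: E°cell = +1.61 − (-0.41) = +2.02 V, n = 1.
Overall: Ce⁴⁺(aq) + Cr²⁺(aq) → Ce³⁺(aq) + Cr³⁺(aq)
Q = [Ce³⁺]·[Cr³⁺] / ([Ce⁴⁺]·[Cr²⁺]); log Q = -3.104.
E = E° − (0.0592/n) log Q = +2.02 − (0.0592/1)(-3.104) = +2.204 V.

+2.204 V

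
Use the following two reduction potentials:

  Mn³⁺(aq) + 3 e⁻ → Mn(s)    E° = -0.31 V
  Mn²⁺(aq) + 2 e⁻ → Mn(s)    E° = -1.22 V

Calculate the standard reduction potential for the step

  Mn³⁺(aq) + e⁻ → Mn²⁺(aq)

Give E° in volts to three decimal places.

Sequential free energies add, so n₃E°₃ = n₁E°₁ + n₂E°₂.
With n₃ = 3, and the known step contributing 2×(-1.22) V, the unknown satisfies 1·E° = 3×(-0.31) − 2×(-1.22) = +1.510.
E° = +1.510 / 1 = +1.510 V.

+1.510 V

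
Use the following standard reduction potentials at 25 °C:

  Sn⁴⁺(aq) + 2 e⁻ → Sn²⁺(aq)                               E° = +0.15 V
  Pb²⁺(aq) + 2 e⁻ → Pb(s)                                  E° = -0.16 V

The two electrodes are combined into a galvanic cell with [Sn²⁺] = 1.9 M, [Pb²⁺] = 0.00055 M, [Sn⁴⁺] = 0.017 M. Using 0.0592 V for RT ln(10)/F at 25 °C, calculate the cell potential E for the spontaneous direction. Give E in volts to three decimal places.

+0.346 V

Sn⁴⁺/Sn²⁺ is the cathode (higher E°), Pb²⁺/Pb the anode: E°cell = +0.15 − (-0.16) = +0.31 V, n = 2.
Overall: Sn⁴⁺(aq) + Pb(s) → Sn²⁺(aq) + Pb²⁺(aq)
Q = [Sn²⁺]·[Pb²⁺] / ([Sn⁴⁺]); log Q = -1.211.
E = E° − (0.0592/n) log Q = +0.31 − (0.0592/2)(-1.211) = +0.346 V.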